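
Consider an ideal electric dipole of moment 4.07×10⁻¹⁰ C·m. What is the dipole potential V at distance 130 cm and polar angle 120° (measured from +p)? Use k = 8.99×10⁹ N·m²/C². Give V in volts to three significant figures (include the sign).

V ≈ -1.08 V

The dipole potential is V = kp cosθ / r².
V = (8.99×10⁹)(4.07×10⁻¹⁰)·cos120° / (1.30)² = -1.083 V.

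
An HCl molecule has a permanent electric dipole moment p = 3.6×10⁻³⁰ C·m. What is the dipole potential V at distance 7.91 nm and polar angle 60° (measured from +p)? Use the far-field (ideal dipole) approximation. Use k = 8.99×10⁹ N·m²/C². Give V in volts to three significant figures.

The dipole potential is V = kp cosθ / r².
V = (8.99×10⁹)(3.60×10⁻³⁰)·cos60° / (7.91×10⁻⁹)² = 2.586×10⁻⁴ V.

V ≈ 2.59×10⁻⁴ V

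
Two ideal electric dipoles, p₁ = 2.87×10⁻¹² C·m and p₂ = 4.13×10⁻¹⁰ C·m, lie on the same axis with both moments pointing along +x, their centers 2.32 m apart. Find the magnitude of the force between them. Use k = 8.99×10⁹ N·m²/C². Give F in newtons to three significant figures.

On-axis field of dipole 1 at distance r: E = 2kp₁/r³. Force on dipole 2 is F = p₂·dE/dr (gradient along axis).
dE/dr = −6kp₁/r⁴, so |F| = 6kp₁p₂/r⁴ (attractive for aligned moments).
F = 6(8.99×10⁹)(2.87×10⁻¹²)(4.13×10⁻¹⁰)/(2.32)⁴ = 2.207×10⁻¹² N.

F ≈ 2.21×10⁻¹² N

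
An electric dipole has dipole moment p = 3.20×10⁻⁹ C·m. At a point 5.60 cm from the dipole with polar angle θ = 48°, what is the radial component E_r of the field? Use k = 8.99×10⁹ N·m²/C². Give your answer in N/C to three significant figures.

E_r ≈ 2.19×10⁵ N/C

For a dipole, E_r = (2kp cosθ)/r³.
kp/r³ = (8.99×10⁹)(3.20×10⁻⁹)/(0.0560)³ = 1.638×10⁵ N/C.
E_r = 2·1.638×10⁵·cos48° = 2.192×10⁵ N/C.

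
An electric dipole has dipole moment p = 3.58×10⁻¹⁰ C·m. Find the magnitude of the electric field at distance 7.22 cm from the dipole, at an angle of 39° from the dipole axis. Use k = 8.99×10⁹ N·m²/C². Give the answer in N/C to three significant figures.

E ≈ 1.43×10⁴ N/C

At angle θ the dipole field magnitude is E = (kp/r³)·√(1 + 3cos²θ).
kp/r³ = (8.99×10⁹)(3.58×10⁻¹⁰) / (0.0722)³ = 8551 N/C.
√(1 + 3cos²39°) = √(1 + 3·0.6040) = √2.8119 ≈ 1.6769.
E ≈ 8551 × 1.677 = 1.434×10⁴ N/C.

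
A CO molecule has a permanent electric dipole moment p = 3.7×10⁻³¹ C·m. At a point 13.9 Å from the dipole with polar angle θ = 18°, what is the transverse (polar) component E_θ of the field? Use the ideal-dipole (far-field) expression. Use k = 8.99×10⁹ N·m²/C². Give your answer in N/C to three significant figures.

E_θ ≈ 3.83×10⁵ N/C

For a dipole, E_θ = (kp sinθ)/r³.
kp/r³ = (8.99×10⁹)(3.70×10⁻³¹)/(1.39×10⁻⁹)³ = 1.239×10⁶ N/C.
E_θ = 1.239×10⁶·sin18° = 3.827×10⁵ N/C.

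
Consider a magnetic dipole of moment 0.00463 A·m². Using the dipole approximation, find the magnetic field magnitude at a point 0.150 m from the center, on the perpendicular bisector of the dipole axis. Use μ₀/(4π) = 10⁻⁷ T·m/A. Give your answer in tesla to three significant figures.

In the equatorial plane B = (μ₀/4π)·m/r³ (half the axial value).
B = (10⁻⁷)·(0.00463) / (0.150)³ = 1.372×10⁻⁷ T.

B ≈ 1.37×10⁻⁷ T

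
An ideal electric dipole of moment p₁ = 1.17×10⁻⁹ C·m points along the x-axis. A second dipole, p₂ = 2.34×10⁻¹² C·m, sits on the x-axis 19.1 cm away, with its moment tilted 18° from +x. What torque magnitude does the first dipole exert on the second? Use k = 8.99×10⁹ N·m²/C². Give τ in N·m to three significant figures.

The second dipole sits on the axis of the first, so the field there is axial: E₁ = 2kp₁/r³ along +x.
E₁ = 2(8.99×10⁹)(1.17×10⁻⁹)/(0.191)³ = 3019 N/C.
Torque on the second dipole: τ = p₂ E₁ sinθ.
τ = (2.34×10⁻¹²)(3019)·sin18° = 2.183×10⁻⁹ N·m.

τ ≈ 2.18×10⁻⁹ N·m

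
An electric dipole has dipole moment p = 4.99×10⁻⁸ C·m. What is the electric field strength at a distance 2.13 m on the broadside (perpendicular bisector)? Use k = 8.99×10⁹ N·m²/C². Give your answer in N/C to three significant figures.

E ≈ 46.4 N/C

In the equatorial plane E = kp/r³.
E = (8.99×10⁹)(4.99×10⁻⁸) / (2.13)³ = 46.42 N/C.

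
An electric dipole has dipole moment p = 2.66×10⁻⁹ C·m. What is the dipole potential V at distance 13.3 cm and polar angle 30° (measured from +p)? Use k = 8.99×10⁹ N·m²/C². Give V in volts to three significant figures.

The dipole potential is V = kp cosθ / r².
V = (8.99×10⁹)(2.66×10⁻⁹)·cos30° / (0.133)² = 1171 V.

V ≈ 1170 V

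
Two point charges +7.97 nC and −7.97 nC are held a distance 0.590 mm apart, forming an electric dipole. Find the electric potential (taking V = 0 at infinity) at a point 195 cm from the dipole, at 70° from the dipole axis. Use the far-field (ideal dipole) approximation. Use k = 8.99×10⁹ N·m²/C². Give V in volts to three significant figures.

Dipole moment p = qd = (7.97×10⁻⁹ C)(5.90×10⁻⁴ m) = 4.702×10⁻¹² C·m.
The dipole potential is V = kp cosθ / r².
V = (8.99×10⁹)(4.702×10⁻¹²)·cos70° / (1.95)² = 0.003802 V.

V ≈ 0.00380 V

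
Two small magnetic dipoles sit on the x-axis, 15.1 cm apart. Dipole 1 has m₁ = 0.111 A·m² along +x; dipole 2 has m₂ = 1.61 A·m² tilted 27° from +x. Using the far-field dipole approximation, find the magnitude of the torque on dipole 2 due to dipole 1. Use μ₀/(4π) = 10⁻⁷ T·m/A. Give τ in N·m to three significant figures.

Dipole B is on the axis of dipole A, so B₁ there is axial: B₁ = (μ₀/4π)·2m₁/r³ along +x.
B₁ = 2(10⁻⁷)(0.111)/(0.151)³ = 6.448×10⁻⁶ T.
τ = m₂ B₁ sinθ.
τ = (1.61)(6.448×10⁻⁶)·sin27° = 4.713×10⁻⁶ N·m.

τ ≈ 4.71×10⁻⁶ N·m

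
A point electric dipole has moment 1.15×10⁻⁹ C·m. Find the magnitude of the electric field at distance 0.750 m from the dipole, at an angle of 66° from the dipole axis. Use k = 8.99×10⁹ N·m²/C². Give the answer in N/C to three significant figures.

At angle θ the dipole field magnitude is E = (kp/r³)·√(1 + 3cos²θ).
kp/r³ = (8.99×10⁹)(1.15×10⁻⁹) / (0.750)³ = 24.51 N/C.
√(1 + 3cos²66°) = √(1 + 3·0.1654) = √1.4963 ≈ 1.2232.
E ≈ 24.51 × 1.223 = 29.98 N/C.

E ≈ 30.0 N/C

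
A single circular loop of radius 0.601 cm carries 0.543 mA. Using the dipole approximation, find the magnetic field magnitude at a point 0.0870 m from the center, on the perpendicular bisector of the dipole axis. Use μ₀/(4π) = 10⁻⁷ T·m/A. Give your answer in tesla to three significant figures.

Magnetic moment m = IA = Iπa² = (5.43×10⁻⁴)·π·(0.00601)² = 6.162×10⁻⁸ A·m².
In the equatorial plane B = (μ₀/4π)·m/r³ (half the axial value).
B = (10⁻⁷)·(6.162×10⁻⁸) / (0.0870)³ = 9.358×10⁻¹² T.

B ≈ 9.36×10⁻¹² T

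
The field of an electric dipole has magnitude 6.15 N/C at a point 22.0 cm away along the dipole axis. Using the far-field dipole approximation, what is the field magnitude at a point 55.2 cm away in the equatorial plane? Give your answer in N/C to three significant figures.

E ≈ 0.195 N/C

Dipole fields scale as 1/r³ in the far field.
The axial field is twice the equatorial field at the same r, so the geometry factor is 1/2.
E₂ = E₁ · (1/2) · (r₁/r₂)³ = 6.15 · 0.5 · (22.0/55.2)³.
(r₁/r₂)³ = (0.3986)³ = 0.06331.
E₂ ≈ 0.1947 N/C.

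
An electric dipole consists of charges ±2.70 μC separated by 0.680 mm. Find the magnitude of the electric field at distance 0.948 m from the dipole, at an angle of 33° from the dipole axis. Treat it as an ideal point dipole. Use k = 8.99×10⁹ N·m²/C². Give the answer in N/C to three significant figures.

E ≈ 34.2 N/C

Dipole moment p = qd = (2.70×10⁻⁶ C)(6.80×10⁻⁴ m) = 1.836×10⁻⁹ C·m.
At angle θ the dipole field magnitude is E = (kp/r³)·√(1 + 3cos²θ).
kp/r³ = (8.99×10⁹)(1.836×10⁻⁹) / (0.948)³ = 19.37 N/C.
√(1 + 3cos²33°) = √(1 + 3·0.7034) = √3.1101 ≈ 1.7635.
E ≈ 19.37 × 1.764 = 34.17 N/C.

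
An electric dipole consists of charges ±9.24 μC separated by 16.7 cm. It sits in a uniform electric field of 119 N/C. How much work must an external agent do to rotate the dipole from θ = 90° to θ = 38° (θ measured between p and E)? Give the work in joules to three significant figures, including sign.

Dipole moment p = qd = (9.24×10⁻⁶ C)(0.167 m) = 1.543×10⁻⁶ C·m.
W_ext = ΔU = U(θ₂) − U(θ₁) = −pE cosθ₂ − (−pE cosθ₁) = pE(cosθ₁ − cosθ₂).
W = (1.543×10⁻⁶)(119)·(cos90° − cos38°) = (1.836×10⁻⁴)·(-0.7880) = -1.447×10⁻⁴ J.

W ≈ -1.45×10⁻⁴ J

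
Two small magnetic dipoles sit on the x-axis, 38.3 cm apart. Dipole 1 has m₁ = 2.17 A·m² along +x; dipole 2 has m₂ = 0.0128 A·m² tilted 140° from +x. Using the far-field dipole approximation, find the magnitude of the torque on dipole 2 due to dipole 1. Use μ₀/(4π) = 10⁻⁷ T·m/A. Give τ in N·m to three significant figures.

τ ≈ 6.36×10⁻⁸ N·m

Dipole B is on the axis of dipole A, so B₁ there is axial: B₁ = (μ₀/4π)·2m₁/r³ along +x.
B₁ = 2(10⁻⁷)(2.17)/(0.383)³ = 7.725×10⁻⁶ T.
τ = m₂ B₁ sinθ.
τ = (0.0128)(7.725×10⁻⁶)·sin140° = 6.356×10⁻⁸ N·m.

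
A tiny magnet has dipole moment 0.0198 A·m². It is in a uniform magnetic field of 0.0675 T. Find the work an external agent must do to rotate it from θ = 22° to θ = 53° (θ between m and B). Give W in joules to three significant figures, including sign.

W_ext = ΔU = −mB cosθ₂ + mB cosθ₁ = mB(cosθ₁ − cosθ₂).
W = (0.0198)(0.0675)·(cos22° − cos53°) = (0.001337)·(+0.3254) = 4.349×10⁻⁴ J.

W ≈ 4.35×10⁻⁴ J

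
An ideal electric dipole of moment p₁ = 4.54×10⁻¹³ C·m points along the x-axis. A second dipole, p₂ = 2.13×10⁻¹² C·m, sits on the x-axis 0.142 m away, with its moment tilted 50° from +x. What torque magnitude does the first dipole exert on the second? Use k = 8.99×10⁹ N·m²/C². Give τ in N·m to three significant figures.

τ ≈ 4.65×10⁻¹² N·m

The second dipole sits on the axis of the first, so the field there is axial: E₁ = 2kp₁/r³ along +x.
E₁ = 2(8.99×10⁹)(4.54×10⁻¹³)/(0.142)³ = 2.851 N/C.
Torque on the second dipole: τ = p₂ E₁ sinθ.
τ = (2.13×10⁻¹²)(2.851)·sin50° = 4.652×10⁻¹² N·m.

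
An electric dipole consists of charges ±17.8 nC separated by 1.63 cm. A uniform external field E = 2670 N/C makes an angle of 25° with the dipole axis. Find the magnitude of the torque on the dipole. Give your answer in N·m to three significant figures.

τ ≈ 3.27×10⁻⁷ N·m

Dipole moment p = qd = (1.78×10⁻⁸ C)(0.0163 m) = 2.901×10⁻¹⁰ C·m.
Torque on an electric dipole: τ = pE sinθ.
τ = (2.901×10⁻¹⁰)(2670)·sin25° = 3.273×10⁻⁷ N·m.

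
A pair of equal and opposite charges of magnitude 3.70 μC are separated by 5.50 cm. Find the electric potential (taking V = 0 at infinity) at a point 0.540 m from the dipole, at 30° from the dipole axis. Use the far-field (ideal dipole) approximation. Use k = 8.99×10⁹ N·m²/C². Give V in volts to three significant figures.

Dipole moment p = qd = (3.70×10⁻⁶ C)(0.0550 m) = 2.035×10⁻⁷ C·m.
The dipole potential is V = kp cosθ / r².
V = (8.99×10⁹)(2.035×10⁻⁷)·cos30° / (0.540)² = 5433 V.

V ≈ 5430 V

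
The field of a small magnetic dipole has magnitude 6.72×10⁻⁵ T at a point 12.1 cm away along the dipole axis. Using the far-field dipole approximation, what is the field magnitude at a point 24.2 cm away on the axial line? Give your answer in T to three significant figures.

Dipole fields scale as 1/r³ in the far field; the geometry is the same at both points.
B₂ = B₁ · (r₁/r₂)³ = 6.72×10⁻⁵ · (12.1/24.2)³.
(r₁/r₂)³ = (0.5)³ = 0.125.
B₂ ≈ 8.400×10⁻⁶ T.

B ≈ 8.40×10⁻⁶ T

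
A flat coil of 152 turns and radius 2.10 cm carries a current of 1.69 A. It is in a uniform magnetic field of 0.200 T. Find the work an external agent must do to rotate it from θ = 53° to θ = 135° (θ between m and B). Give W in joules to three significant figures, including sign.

W ≈ 0.0932 J

m = NIA = NIπa² = 152·(1.69)·π·(0.0210)² = 0.3559 A·m².
W_ext = ΔU = −mB cosθ₂ + mB cosθ₁ = mB(cosθ₁ − cosθ₂).
W = (0.3559)(0.200)·(cos53° − cos135°) = (0.07118)·(+1.3089) = 0.09317 J.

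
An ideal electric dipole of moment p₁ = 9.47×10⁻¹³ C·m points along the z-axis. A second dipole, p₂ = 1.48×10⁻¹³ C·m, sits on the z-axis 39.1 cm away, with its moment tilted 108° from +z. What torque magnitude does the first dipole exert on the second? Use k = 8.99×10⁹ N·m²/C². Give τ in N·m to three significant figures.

The second dipole sits on the axis of the first, so the field there is axial: E₁ = 2kp₁/r³ along +z.
E₁ = 2(8.99×10⁹)(9.47×10⁻¹³)/(0.391)³ = 0.2848 N/C.
Torque on the second dipole: τ = p₂ E₁ sinθ.
τ = (1.48×10⁻¹³)(0.2848)·sin108° = 4.009×10⁻¹⁴ N·m.

τ ≈ 4.01×10⁻¹⁴ N·m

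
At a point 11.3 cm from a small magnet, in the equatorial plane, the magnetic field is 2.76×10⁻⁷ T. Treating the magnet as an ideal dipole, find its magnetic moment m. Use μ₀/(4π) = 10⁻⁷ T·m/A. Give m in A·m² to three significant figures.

In the equatorial plane B = (μ₀/4π)·m/r³, so m = Br³·4π/(μ₀).
m = (2.76×10⁻⁷)·(0.113)³ / (10⁻⁷) = 0.003982 A·m².

m ≈ 0.00398 A·m²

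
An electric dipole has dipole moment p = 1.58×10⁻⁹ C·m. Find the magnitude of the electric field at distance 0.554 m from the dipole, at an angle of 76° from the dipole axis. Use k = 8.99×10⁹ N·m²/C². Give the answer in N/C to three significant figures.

E ≈ 90.6 N/C

At angle θ the dipole field magnitude is E = (kp/r³)·√(1 + 3cos²θ).
kp/r³ = (8.99×10⁹)(1.58×10⁻⁹) / (0.554)³ = 83.54 N/C.
√(1 + 3cos²76°) = √(1 + 3·0.0585) = √1.1756 ≈ 1.0842.
E ≈ 83.54 × 1.084 = 90.58 N/C.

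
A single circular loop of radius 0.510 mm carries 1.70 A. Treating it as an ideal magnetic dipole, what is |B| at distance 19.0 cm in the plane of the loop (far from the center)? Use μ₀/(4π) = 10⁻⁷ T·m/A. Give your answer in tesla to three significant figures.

B ≈ 2.03×10⁻¹¹ T

Magnetic moment m = IA = Iπa² = (1.70)·π·(5.10×10⁻⁴)² = 1.389×10⁻⁶ A·m².
In the equatorial plane B = (μ₀/4π)·m/r³ (half the axial value).
B = (10⁻⁷)·(1.389×10⁻⁶) / (0.190)³ = 2.025×10⁻¹¹ T.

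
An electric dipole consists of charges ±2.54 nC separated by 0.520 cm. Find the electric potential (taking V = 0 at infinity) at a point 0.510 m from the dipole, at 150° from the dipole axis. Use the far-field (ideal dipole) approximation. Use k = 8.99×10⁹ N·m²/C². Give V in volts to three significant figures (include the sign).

V ≈ -0.395 V

Dipole moment p = qd = (2.54×10⁻⁹ C)(0.00520 m) = 1.321×10⁻¹¹ C·m.
The dipole potential is V = kp cosθ / r².
V = (8.99×10⁹)(1.321×10⁻¹¹)·cos150° / (0.510)² = -0.3954 V.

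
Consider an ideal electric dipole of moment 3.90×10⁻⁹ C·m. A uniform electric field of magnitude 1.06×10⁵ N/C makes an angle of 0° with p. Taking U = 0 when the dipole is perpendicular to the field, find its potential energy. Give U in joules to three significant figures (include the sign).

U ≈ -4.13×10⁻⁴ J

U = −p·E = −pE cosθ.
U = −(3.90×10⁻⁹)(1.06×10⁵)·cos0° = -4.134×10⁻⁴ J.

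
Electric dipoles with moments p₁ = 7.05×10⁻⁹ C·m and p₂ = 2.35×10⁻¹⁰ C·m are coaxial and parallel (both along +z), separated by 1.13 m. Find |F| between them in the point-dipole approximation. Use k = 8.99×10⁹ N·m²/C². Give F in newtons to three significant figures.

F ≈ 5.48×10⁻⁸ N

On-axis field of dipole 1 at distance r: E = 2kp₁/r³. Force on dipole 2 is F = p₂·dE/dr (gradient along axis).
dE/dr = −6kp₁/r⁴, so |F| = 6kp₁p₂/r⁴ (attractive for aligned moments).
F = 6(8.99×10⁹)(7.05×10⁻⁹)(2.35×10⁻¹⁰)/(1.13)⁴ = 5.481×10⁻⁸ N.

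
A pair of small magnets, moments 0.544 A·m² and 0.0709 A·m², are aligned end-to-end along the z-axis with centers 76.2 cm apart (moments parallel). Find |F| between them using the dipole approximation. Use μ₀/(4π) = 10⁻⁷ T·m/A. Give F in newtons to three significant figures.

F ≈ 6.86×10⁻⁸ N

On-axis B of dipole 1: B = (μ₀/4π)·2m₁/r³. Force on dipole 2: F = m₂·dB/dr.
dB/dr = −(μ₀/4π)·6m₁/r⁴, so |F| = (μ₀/4π)·6m₁m₂/r⁴.
F = 6(10⁻⁷)(0.544)(0.0709)/(0.762)⁴ = 6.864×10⁻⁸ N.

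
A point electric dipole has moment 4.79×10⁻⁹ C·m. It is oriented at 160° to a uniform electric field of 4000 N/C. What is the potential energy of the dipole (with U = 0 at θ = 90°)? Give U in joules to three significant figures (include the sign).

U ≈ 1.80×10⁻⁵ J

U = −p·E = −pE cosθ.
U = −(4.79×10⁻⁹)(4000)·cos160° = 1.800×10⁻⁵ J.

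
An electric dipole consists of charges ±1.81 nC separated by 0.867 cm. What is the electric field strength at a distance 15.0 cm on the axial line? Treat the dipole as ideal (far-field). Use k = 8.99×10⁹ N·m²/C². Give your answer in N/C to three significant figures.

E ≈ 83.6 N/C

Dipole moment p = qd = (1.81×10⁻⁹ C)(0.00867 m) = 1.569×10⁻¹¹ C·m.
On the dipole axis E = 2kp/r³.
E = 2·(8.99×10⁹)(1.569×10⁻¹¹) / (0.150)³ = 83.59 N/C.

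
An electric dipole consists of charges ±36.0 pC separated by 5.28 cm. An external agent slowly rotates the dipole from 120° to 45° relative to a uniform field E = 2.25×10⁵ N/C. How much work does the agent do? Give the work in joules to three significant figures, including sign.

W ≈ -5.16×10⁻⁷ J

Dipole moment p = qd = (3.60×10⁻¹¹ C)(0.0528 m) = 1.901×10⁻¹² C·m.
W_ext = ΔU = U(θ₂) − U(θ₁) = −pE cosθ₂ − (−pE cosθ₁) = pE(cosθ₁ − cosθ₂).
W = (1.901×10⁻¹²)(2.25×10⁵)·(cos120° − cos45°) = (4.277×10⁻⁷)·(-1.2071) = -5.163×10⁻⁷ J.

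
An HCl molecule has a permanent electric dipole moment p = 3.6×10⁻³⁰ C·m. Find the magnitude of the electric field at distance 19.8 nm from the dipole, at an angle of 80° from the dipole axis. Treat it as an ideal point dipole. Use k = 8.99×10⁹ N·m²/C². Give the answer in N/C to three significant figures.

E ≈ 4350 N/C

At angle θ the dipole field magnitude is E = (kp/r³)·√(1 + 3cos²θ).
kp/r³ = (8.99×10⁹)(3.60×10⁻³⁰) / (1.98×10⁻⁸)³ = 4169 N/C.
√(1 + 3cos²80°) = √(1 + 3·0.0302) = √1.0905 ≈ 1.0443.
E ≈ 4169 × 1.044 = 4354 N/C.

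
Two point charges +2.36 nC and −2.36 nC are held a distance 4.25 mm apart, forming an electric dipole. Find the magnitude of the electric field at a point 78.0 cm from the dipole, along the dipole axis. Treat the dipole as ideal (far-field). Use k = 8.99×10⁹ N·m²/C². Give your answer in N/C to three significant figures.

E ≈ 0.380 N/C

Dipole moment p = qd = (2.36×10⁻⁹ C)(0.00425 m) = 1.003×10⁻¹¹ C·m.
On the dipole axis E = 2kp/r³.
E = 2·(8.99×10⁹)(1.003×10⁻¹¹) / (0.780)³ = 0.3800 N/C.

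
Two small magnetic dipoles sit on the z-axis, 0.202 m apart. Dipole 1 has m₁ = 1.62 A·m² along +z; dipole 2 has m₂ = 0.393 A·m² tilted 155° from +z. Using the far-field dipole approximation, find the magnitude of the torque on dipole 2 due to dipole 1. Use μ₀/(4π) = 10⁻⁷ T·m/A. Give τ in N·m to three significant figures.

Dipole B is on the axis of dipole A, so B₁ there is axial: B₁ = (μ₀/4π)·2m₁/r³ along +z.
B₁ = 2(10⁻⁷)(1.62)/(0.202)³ = 3.931×10⁻⁵ T.
τ = m₂ B₁ sinθ.
τ = (0.393)(3.931×10⁻⁵)·sin155° = 6.529×10⁻⁶ N·m.

τ ≈ 6.53×10⁻⁶ N·m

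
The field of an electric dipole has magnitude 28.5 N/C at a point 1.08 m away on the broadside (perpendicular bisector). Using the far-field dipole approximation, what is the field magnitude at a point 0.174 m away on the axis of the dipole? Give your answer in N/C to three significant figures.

Dipole fields scale as 1/r³ in the far field.
The axial field is twice the equatorial field at the same r, so the geometry factor is 2/1.
E₂ = E₁ · (2/1) · (r₁/r₂)³ = 28.5 · 2 · (1.08/0.174)³.
(r₁/r₂)³ = (6.207)³ = 239.1.
E₂ ≈ 1.363×10⁴ N/C.

E ≈ 1.36×10⁴ N/C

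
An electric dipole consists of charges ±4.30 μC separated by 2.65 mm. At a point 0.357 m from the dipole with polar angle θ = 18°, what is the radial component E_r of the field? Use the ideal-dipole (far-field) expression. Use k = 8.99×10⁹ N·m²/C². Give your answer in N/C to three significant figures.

Dipole moment p = qd = (4.30×10⁻⁶ C)(0.00265 m) = 1.14×10⁻⁸ C·m.
For a dipole, E_r = (2kp cosθ)/r³.
kp/r³ = (8.99×10⁹)(1.14×10⁻⁸)/(0.357)³ = 2252 N/C.
E_r = 2·2252·cos18° = 4284 N/C.

E_r ≈ 4280 N/C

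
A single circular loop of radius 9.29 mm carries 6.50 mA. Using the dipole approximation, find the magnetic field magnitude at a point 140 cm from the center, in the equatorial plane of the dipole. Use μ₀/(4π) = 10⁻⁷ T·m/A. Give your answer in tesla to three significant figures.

Magnetic moment m = IA = Iπa² = (0.00650)·π·(0.00929)² = 1.762×10⁻⁶ A·m².
In the equatorial plane B = (μ₀/4π)·m/r³ (half the axial value).
B = (10⁻⁷)·(1.762×10⁻⁶) / (1.40)³ = 6.421×10⁻¹⁴ T.

B ≈ 6.42×10⁻¹⁴ T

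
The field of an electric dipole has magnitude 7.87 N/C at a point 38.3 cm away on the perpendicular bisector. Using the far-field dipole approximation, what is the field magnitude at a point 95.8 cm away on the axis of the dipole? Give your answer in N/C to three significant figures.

E ≈ 1.01 N/C

Dipole fields scale as 1/r³ in the far field.
The axial field is twice the equatorial field at the same r, so the geometry factor is 2/1.
E₂ = E₁ · (2/1) · (r₁/r₂)³ = 7.87 · 2 · (38.3/95.8)³.
(r₁/r₂)³ = (0.3998)³ = 0.0639.
E₂ ≈ 1.006 N/C.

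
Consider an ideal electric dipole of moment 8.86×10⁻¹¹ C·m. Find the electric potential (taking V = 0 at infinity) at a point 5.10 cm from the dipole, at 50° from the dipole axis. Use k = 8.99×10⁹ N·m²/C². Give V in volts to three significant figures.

The dipole potential is V = kp cosθ / r².
V = (8.99×10⁹)(8.86×10⁻¹¹)·cos50° / (0.0510)² = 196.8 V.

V ≈ 197 V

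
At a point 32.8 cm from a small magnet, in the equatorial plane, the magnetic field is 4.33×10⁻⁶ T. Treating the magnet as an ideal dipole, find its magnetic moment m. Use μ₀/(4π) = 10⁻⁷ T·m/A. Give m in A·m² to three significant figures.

m ≈ 1.53 A·m²

In the equatorial plane B = (μ₀/4π)·m/r³, so m = Br³·4π/(μ₀).
m = (4.33×10⁻⁶)·(0.328)³ / (10⁻⁷) = 1.528 A·m².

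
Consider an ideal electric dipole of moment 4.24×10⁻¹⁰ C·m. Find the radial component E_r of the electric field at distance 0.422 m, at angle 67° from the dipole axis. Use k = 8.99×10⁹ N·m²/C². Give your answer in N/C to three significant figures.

For a dipole, E_r = (2kp cosθ)/r³.
kp/r³ = (8.99×10⁹)(4.24×10⁻¹⁰)/(0.422)³ = 50.72 N/C.
E_r = 2·50.72·cos67° = 39.64 N/C.

E_r ≈ 39.6 N/C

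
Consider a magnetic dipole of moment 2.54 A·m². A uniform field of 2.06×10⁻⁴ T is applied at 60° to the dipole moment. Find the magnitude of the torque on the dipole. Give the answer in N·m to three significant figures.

Torque on a magnetic dipole: τ = mB sinθ.
τ = (2.54)(2.06×10⁻⁴)·sin60° = 4.531×10⁻⁴ N·m.

τ ≈ 4.53×10⁻⁴ N·m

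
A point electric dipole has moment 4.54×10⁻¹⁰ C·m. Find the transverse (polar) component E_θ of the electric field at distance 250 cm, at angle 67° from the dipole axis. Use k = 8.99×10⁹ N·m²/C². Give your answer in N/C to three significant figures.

For a dipole, E_θ = (kp sinθ)/r³.
kp/r³ = (8.99×10⁹)(4.54×10⁻¹⁰)/(2.50)³ = 0.2612 N/C.
E_θ = 0.2612·sin67° = 0.2404 N/C.

E_θ ≈ 0.240 N/C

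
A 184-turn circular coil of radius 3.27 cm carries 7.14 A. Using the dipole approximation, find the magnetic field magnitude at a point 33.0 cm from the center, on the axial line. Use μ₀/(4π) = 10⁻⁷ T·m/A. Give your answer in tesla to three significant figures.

B ≈ 2.46×10⁻⁵ T

m = NIA = NIπa² = 184·(7.14)·π·(0.0327)² = 4.413 A·m².
On axis B = (μ₀/4π)·2m/r³.
B = 2·(10⁻⁷)·(4.413) / (0.330)³ = 2.456×10⁻⁵ T.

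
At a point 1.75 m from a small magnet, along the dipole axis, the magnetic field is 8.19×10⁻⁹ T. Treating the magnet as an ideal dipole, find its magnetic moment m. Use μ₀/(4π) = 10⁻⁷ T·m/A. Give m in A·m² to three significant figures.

m ≈ 0.219 A·m²

On axis B = (μ₀/4π)·2m/r³, so m = Br³·4π/(μ₀·2).
m = (8.19×10⁻⁹)·(1.75)³ / (2·10⁻⁷) = 0.2195 A·m².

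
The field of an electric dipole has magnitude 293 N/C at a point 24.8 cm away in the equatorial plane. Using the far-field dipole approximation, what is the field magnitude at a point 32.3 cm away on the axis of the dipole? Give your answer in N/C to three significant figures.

Dipole fields scale as 1/r³ in the far field.
The axial field is twice the equatorial field at the same r, so the geometry factor is 2/1.
E₂ = E₁ · (2/1) · (r₁/r₂)³ = 293 · 2 · (24.8/32.3)³.
(r₁/r₂)³ = (0.7678)³ = 0.4526.
E₂ ≈ 265.2 N/C.

E ≈ 265 N/C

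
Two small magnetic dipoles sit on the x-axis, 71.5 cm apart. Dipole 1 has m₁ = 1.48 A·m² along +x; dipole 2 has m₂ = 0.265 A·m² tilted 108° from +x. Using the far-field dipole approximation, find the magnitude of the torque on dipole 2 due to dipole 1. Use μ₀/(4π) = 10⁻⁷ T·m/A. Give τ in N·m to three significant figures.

Dipole B is on the axis of dipole A, so B₁ there is axial: B₁ = (μ₀/4π)·2m₁/r³ along +x.
B₁ = 2(10⁻⁷)(1.48)/(0.715)³ = 8.098×10⁻⁷ T.
τ = m₂ B₁ sinθ.
τ = (0.265)(8.098×10⁻⁷)·sin108° = 2.041×10⁻⁷ N·m.

τ ≈ 2.04×10⁻⁷ N·m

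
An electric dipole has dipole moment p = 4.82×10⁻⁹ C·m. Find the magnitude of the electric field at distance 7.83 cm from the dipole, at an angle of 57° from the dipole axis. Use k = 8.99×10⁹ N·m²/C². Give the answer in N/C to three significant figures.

At angle θ the dipole field magnitude is E = (kp/r³)·√(1 + 3cos²θ).
kp/r³ = (8.99×10⁹)(4.82×10⁻⁹) / (0.0783)³ = 9.027×10⁴ N/C.
√(1 + 3cos²57°) = √(1 + 3·0.2966) = √1.8899 ≈ 1.3747.
E ≈ 9.027×10⁴ × 1.375 = 1.241×10⁵ N/C.

E ≈ 1.24×10⁵ N/C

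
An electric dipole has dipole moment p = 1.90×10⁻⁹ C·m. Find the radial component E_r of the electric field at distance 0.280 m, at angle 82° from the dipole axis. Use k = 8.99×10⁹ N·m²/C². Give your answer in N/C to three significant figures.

E_r ≈ 217 N/C

For a dipole, E_r = (2kp cosθ)/r³.
kp/r³ = (8.99×10⁹)(1.90×10⁻⁹)/(0.280)³ = 778.1 N/C.
E_r = 2·778.1·cos82° = 216.6 N/C.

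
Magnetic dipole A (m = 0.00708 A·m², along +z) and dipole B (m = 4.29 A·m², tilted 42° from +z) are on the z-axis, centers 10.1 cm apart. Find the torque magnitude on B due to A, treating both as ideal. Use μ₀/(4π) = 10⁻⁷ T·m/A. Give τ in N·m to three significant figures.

Dipole B is on the axis of dipole A, so B₁ there is axial: B₁ = (μ₀/4π)·2m₁/r³ along +z.
B₁ = 2(10⁻⁷)(0.00708)/(0.101)³ = 1.374×10⁻⁶ T.
τ = m₂ B₁ sinθ.
τ = (4.29)(1.374×10⁻⁶)·sin42° = 3.945×10⁻⁶ N·m.

τ ≈ 3.95×10⁻⁶ N·m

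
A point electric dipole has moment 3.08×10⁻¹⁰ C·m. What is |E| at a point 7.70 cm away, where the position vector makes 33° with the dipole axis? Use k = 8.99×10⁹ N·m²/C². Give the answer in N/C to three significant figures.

At angle θ the dipole field magnitude is E = (kp/r³)·√(1 + 3cos²θ).
kp/r³ = (8.99×10⁹)(3.08×10⁻¹⁰) / (0.0770)³ = 6065 N/C.
√(1 + 3cos²33°) = √(1 + 3·0.7034) = √3.1101 ≈ 1.7635.
E ≈ 6065 × 1.764 = 1.070×10⁴ N/C.

E ≈ 1.07×10⁴ N/C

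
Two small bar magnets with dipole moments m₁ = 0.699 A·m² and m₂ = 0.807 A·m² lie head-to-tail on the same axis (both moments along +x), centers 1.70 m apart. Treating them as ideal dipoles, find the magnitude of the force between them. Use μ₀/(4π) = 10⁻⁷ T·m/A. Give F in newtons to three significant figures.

F ≈ 4.05×10⁻⁸ N

On-axis B of dipole 1: B = (μ₀/4π)·2m₁/r³. Force on dipole 2: F = m₂·dB/dr.
dB/dr = −(μ₀/4π)·6m₁/r⁴, so |F| = (μ₀/4π)·6m₁m₂/r⁴.
F = 6(10⁻⁷)(0.699)(0.807)/(1.70)⁴ = 4.052×10⁻⁸ N.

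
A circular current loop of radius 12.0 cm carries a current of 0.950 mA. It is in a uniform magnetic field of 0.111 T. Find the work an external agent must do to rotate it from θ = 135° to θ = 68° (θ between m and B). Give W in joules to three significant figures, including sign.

Magnetic moment m = IA = Iπa² = (9.50×10⁻⁴)·π·(0.120)² = 4.298×10⁻⁵ A·m².
W_ext = ΔU = −mB cosθ₂ + mB cosθ₁ = mB(cosθ₁ − cosθ₂).
W = (4.298×10⁻⁵)(0.111)·(cos135° − cos68°) = (4.771×10⁻⁶)·(-1.0817) = -5.161×10⁻⁶ J.

W ≈ -5.16×10⁻⁶ J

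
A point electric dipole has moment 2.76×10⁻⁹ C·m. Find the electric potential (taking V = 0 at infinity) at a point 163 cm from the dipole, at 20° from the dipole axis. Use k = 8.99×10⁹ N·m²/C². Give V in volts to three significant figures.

The dipole potential is V = kp cosθ / r².
V = (8.99×10⁹)(2.76×10⁻⁹)·cos20° / (1.63)² = 8.776 V.

V ≈ 8.78 V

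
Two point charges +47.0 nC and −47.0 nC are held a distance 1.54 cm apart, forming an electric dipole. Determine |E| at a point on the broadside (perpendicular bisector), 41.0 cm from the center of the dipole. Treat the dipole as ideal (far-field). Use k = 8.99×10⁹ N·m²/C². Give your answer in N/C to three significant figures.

E ≈ 94.4 N/C

Dipole moment p = qd = (4.70×10⁻⁸ C)(0.0154 m) = 7.238×10⁻¹⁰ C·m.
On the perpendicular bisector E = kp/r³ (half the axial value at the same distance).
E = (8.99×10⁹)(7.238×10⁻¹⁰) / (0.410)³ = 94.41 N/C.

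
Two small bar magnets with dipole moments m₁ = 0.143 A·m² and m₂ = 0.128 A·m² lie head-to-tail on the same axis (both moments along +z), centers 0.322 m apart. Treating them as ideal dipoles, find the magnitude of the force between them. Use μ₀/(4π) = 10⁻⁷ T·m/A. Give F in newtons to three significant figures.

F ≈ 1.02×10⁻⁶ N

On-axis B of dipole 1: B = (μ₀/4π)·2m₁/r³. Force on dipole 2: F = m₂·dB/dr.
dB/dr = −(μ₀/4π)·6m₁/r⁴, so |F| = (μ₀/4π)·6m₁m₂/r⁴.
F = 6(10⁻⁷)(0.143)(0.128)/(0.322)⁴ = 1.022×10⁻⁶ N.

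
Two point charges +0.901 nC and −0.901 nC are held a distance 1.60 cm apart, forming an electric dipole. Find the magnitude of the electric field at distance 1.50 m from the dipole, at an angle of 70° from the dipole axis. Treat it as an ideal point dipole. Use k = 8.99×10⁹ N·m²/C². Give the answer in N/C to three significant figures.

Dipole moment p = qd = (9.01×10⁻¹⁰ C)(0.0160 m) = 1.442×10⁻¹¹ C·m.
At angle θ the dipole field magnitude is E = (kp/r³)·√(1 + 3cos²θ).
kp/r³ = (8.99×10⁹)(1.442×10⁻¹¹) / (1.50)³ = 0.03841 N/C.
√(1 + 3cos²70°) = √(1 + 3·0.1170) = √1.3509 ≈ 1.1623.
E ≈ 0.03841 × 1.162 = 0.04464 N/C.

E ≈ 0.0446 N/C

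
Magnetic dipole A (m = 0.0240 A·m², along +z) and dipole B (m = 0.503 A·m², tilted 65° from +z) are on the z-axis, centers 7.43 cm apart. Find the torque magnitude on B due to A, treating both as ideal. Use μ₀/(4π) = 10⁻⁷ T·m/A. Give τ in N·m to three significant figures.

τ ≈ 5.33×10⁻⁶ N·m

Dipole B is on the axis of dipole A, so B₁ there is axial: B₁ = (μ₀/4π)·2m₁/r³ along +z.
B₁ = 2(10⁻⁷)(0.0240)/(0.0743)³ = 1.170×10⁻⁵ T.
τ = m₂ B₁ sinθ.
τ = (0.503)(1.170×10⁻⁵)·sin65° = 5.335×10⁻⁶ N·m.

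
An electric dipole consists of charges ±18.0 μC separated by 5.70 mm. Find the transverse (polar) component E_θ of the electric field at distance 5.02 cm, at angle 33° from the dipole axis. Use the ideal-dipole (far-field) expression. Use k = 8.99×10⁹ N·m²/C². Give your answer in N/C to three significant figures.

E_θ ≈ 3.97×10⁶ N/C

Dipole moment p = qd = (1.80×10⁻⁵ C)(0.00570 m) = 1.026×10⁻⁷ C·m.
For a dipole, E_θ = (kp sinθ)/r³.
kp/r³ = (8.99×10⁹)(1.026×10⁻⁷)/(0.0502)³ = 7.291×10⁶ N/C.
E_θ = 7.291×10⁶·sin33° = 3.971×10⁶ N/C.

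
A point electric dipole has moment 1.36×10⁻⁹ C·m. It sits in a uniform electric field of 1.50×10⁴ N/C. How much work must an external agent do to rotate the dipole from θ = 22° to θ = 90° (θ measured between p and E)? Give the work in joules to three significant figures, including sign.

W_ext = ΔU = U(θ₂) − U(θ₁) = −pE cosθ₂ − (−pE cosθ₁) = pE(cosθ₁ − cosθ₂).
W = (1.36×10⁻⁹)(1.50×10⁴)·(cos22° − cos90°) = (2.040×10⁻⁵)·(+0.9272) = 1.891×10⁻⁵ J.

W ≈ 1.89×10⁻⁵ J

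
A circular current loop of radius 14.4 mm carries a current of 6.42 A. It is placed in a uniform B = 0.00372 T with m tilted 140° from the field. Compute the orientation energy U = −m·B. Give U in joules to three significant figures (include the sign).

Magnetic moment m = IA = Iπa² = (6.42)·π·(0.0144)² = 0.004182 A·m².
U = −m·B = −mB cosθ.
U = −(0.004182)(0.00372)·cos140° = 1.192×10⁻⁵ J.

U ≈ 1.19×10⁻⁵ J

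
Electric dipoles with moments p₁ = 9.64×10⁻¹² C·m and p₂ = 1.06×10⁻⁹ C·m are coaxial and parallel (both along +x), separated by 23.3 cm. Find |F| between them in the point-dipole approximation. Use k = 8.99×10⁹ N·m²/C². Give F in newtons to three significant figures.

On-axis field of dipole 1 at distance r: E = 2kp₁/r³. Force on dipole 2 is F = p₂·dE/dr (gradient along axis).
dE/dr = −6kp₁/r⁴, so |F| = 6kp₁p₂/r⁴ (attractive for aligned moments).
F = 6(8.99×10⁹)(9.64×10⁻¹²)(1.06×10⁻⁹)/(0.233)⁴ = 1.870×10⁻⁷ N.

F ≈ 1.87×10⁻⁷ N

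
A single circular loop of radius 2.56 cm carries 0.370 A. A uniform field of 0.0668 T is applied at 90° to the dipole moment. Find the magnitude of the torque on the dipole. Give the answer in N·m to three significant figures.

Magnetic moment m = IA = Iπa² = (0.370)·π·(0.0256)² = 7.618×10⁻⁴ A·m².
Torque on a magnetic dipole: τ = mB sinθ.
τ = (7.618×10⁻⁴)(0.0668)·sin90° = 5.089×10⁻⁵ N·m.

τ ≈ 5.09×10⁻⁵ N·m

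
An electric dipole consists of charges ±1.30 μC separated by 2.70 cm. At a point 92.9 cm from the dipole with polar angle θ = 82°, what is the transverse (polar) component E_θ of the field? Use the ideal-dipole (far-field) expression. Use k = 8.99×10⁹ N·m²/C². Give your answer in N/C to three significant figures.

E_θ ≈ 390 N/C

Dipole moment p = qd = (1.30×10⁻⁶ C)(0.0270 m) = 3.51×10⁻⁸ C·m.
For a dipole, E_θ = (kp sinθ)/r³.
kp/r³ = (8.99×10⁹)(3.51×10⁻⁸)/(0.929)³ = 393.6 N/C.
E_θ = 393.6·sin82° = 389.7 N/C.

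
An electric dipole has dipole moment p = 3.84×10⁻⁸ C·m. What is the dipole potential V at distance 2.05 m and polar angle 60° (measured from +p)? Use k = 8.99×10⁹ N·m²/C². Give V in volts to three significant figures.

The dipole potential is V = kp cosθ / r².
V = (8.99×10⁹)(3.84×10⁻⁸)·cos60° / (2.05)² = 41.07 V.

V ≈ 41.1 V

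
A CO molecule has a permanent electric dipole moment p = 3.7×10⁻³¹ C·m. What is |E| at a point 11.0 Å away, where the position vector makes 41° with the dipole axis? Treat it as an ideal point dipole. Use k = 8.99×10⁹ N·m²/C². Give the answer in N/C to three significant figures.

At angle θ the dipole field magnitude is E = (kp/r³)·√(1 + 3cos²θ).
kp/r³ = (8.99×10⁹)(3.70×10⁻³¹) / (1.10×10⁻⁹)³ = 2.499×10⁶ N/C.
√(1 + 3cos²41°) = √(1 + 3·0.5696) = √2.7088 ≈ 1.6458.
E ≈ 2.499×10⁶ × 1.646 = 4.113×10⁶ N/C.

E ≈ 4.11×10⁶ N/C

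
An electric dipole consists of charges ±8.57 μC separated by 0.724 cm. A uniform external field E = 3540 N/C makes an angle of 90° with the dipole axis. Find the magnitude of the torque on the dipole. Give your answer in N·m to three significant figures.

τ ≈ 2.20×10⁻⁴ N·m

Dipole moment p = qd = (8.57×10⁻⁶ C)(0.00724 m) = 6.205×10⁻⁸ C·m.
Torque on an electric dipole: τ = pE sinθ.
τ = (6.205×10⁻⁸)(3540)·sin90° = 2.197×10⁻⁴ N·m.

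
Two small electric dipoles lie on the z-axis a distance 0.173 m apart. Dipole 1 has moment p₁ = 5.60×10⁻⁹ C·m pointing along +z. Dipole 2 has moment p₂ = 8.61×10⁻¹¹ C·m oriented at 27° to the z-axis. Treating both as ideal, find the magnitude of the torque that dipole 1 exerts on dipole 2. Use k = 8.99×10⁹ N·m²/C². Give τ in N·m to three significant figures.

The second dipole sits on the axis of the first, so the field there is axial: E₁ = 2kp₁/r³ along +z.
E₁ = 2(8.99×10⁹)(5.60×10⁻⁹)/(0.173)³ = 1.945×10⁴ N/C.
Torque on the second dipole: τ = p₂ E₁ sinθ.
τ = (8.61×10⁻¹¹)(1.945×10⁴)·sin27° = 7.601×10⁻⁷ N·m.

τ ≈ 7.60×10⁻⁷ N·m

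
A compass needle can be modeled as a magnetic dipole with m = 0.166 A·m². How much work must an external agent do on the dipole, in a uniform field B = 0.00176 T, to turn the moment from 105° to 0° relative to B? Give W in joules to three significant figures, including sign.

W ≈ -3.68×10⁻⁴ J

W_ext = ΔU = −mB cosθ₂ + mB cosθ₁ = mB(cosθ₁ − cosθ₂).
W = (0.166)(0.00176)·(cos105° − cos0°) = (2.922×10⁻⁴)·(-1.2588) = -3.678×10⁻⁴ J.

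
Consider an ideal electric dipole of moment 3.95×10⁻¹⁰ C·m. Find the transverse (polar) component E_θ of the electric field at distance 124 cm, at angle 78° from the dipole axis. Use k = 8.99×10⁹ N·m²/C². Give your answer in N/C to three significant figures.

E_θ ≈ 1.82 N/C

For a dipole, E_θ = (kp sinθ)/r³.
kp/r³ = (8.99×10⁹)(3.95×10⁻¹⁰)/(1.24)³ = 1.862 N/C.
E_θ = 1.862·sin78° = 1.822 N/C.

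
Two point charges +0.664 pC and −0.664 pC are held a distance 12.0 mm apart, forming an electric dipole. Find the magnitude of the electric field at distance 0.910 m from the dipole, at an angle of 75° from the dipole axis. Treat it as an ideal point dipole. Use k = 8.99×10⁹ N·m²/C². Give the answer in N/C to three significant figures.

E ≈ 1.04×10⁻⁴ N/C

Dipole moment p = qd = (6.64×10⁻¹³ C)(0.0120 m) = 7.968×10⁻¹⁵ C·m.
At angle θ the dipole field magnitude is E = (kp/r³)·√(1 + 3cos²θ).
kp/r³ = (8.99×10⁹)(7.968×10⁻¹⁵) / (0.910)³ = 9.506×10⁻⁵ N/C.
√(1 + 3cos²75°) = √(1 + 3·0.0670) = √1.2010 ≈ 1.0959.
E ≈ 9.506×10⁻⁵ × 1.096 = 1.042×10⁻⁴ N/C.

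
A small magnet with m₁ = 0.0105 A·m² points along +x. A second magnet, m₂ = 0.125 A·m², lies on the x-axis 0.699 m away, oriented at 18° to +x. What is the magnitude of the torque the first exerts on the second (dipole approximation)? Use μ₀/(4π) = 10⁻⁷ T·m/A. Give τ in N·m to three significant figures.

τ ≈ 2.38×10⁻¹⁰ N·m

Dipole B is on the axis of dipole A, so B₁ there is axial: B₁ = (μ₀/4π)·2m₁/r³ along +x.
B₁ = 2(10⁻⁷)(0.0105)/(0.699)³ = 6.149×10⁻⁹ T.
τ = m₂ B₁ sinθ.
τ = (0.125)(6.149×10⁻⁹)·sin18° = 2.375×10⁻¹⁰ N·m.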